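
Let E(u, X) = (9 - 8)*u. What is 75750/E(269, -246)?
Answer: 75750/269 ≈ 281.60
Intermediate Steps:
E(u, X) = u (E(u, X) = 1*u = u)
75750/E(269, -246) = 75750/269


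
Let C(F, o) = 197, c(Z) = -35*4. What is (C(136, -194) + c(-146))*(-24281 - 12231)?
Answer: -2081184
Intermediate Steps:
c(Z) = -140
(C(136, -194) + c(-146))*(-24281 - 12231) = (197 - 140)*(-24281 - 12231) = 57*(-36512) = -2081184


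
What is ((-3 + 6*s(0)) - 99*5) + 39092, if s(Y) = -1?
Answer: 38588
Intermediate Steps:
((-3 + 6*s(0)) - 99*5) + 39092 = ((-3 + 6*(-1)) - 99*5) + 39092 = ((-3 - 6) - 495) + 39092 = (-9 - 495) + 39092 = -504 + 39092 = 38588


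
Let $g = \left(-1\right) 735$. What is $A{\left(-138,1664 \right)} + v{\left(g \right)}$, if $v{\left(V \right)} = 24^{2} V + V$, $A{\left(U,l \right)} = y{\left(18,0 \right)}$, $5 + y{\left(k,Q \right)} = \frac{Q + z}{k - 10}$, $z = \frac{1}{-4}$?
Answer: $- \frac{13571201}{32} \approx -4.241 \cdot 10^{5}$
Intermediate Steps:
$z = - \frac{1}{4} \approx -0.25$
$g = -735$
$y{\left(k,Q \right)} = -5 + \frac{- \frac{1}{4} + Q}{-10 + k}$ ($y{\left(k,Q \right)} = -5 + \frac{Q - \frac{1}{4}}{k - 10} = -5 + \frac{- \frac{1}{4} + Q}{-10 + k}$)
$A{\left(U,l \right)} = - \frac{161}{32}$ ($A{\left(U,l \right)} = \frac{\frac{199}{4} + 0 - 90}{-10 + 18} = \frac{\frac{199}{4} + 0 - 90}{8} = \frac{1}{8} \left(- \frac{161}{4}\right) = - \frac{161}{32}$)
$v{\left(V \right)} = 577 V$ ($v{\left(V \right)} = 576 V + V = 577 V$)
$A{\left(-138,1664 \right)} + v{\left(g \right)} = - \frac{161}{32} + 577 \left(-735\right) = - \frac{161}{32} - 424095 = - \frac{13571201}{32}$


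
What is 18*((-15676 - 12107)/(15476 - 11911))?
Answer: -500094/3565 ≈ -140.28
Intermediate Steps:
18*((-15676 - 12107)/(15476 - 11911)) = 18*(-27783/3565) = -500094/3565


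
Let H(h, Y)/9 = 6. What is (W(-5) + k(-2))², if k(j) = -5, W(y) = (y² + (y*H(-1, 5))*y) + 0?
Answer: 1876900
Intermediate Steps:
H(h, Y) = 54 (H(h, Y) = 9*6 = 54)
W(y) = 55*y² (W(y) = (y² + (y*54)*y) + 0 = (y² + (54*y)*y) + 0 = (y² + 54*y²) + 0 = 55*y² + 0 = 55*y²)
(W(-5) + k(-2))² = (55*(-5)² - 5)² = (55*25 - 5)² = (1375 - 5)² = 1370² = 1876900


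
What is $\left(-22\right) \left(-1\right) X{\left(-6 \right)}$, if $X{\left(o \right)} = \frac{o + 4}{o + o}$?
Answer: $\frac{11}{3} \approx 3.6667$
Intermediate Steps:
$X{\left(o \right)} = \frac{4 + o}{2 o}$
$\left(-22\right) \left(-1\right) X{\left(-6 \right)} = \left(-22\right) \left(-1\right) \frac{4 - 6}{2 \left(-6\right)} = 22 \cdot \frac{1}{2} \left(- \frac{1}{6}\right) \left(-2\right) = 22 \cdot \frac{1}{6} = \frac{11}{3}$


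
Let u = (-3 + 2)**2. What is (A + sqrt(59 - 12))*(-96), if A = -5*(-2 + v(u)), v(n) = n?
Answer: -480 - 96*sqrt(47) ≈ -1138.1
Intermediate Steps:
u = 1 (u = (-1)**2 = 1)
A = 5 (A = -5*(-2 + 1) = -5*(-1) = 5)
(A + sqrt(59 - 12))*(-96) = (5 + sqrt(59 - 12))*(-96) = (5 + sqrt(47))*(-96) = -480 - 96*sqrt(47)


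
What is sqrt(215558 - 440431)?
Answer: I*sqrt(224873) ≈ 474.21*I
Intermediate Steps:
sqrt(215558 - 440431) = sqrt(-224873) = I*sqrt(224873)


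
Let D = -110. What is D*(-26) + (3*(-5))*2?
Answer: 2830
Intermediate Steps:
D*(-26) + (3*(-5))*2 = -110*(-26) + (3*(-5))*2 = 2860 - 15*2 = 2860 - 30 = 2830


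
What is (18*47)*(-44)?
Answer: -37224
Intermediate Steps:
(18*47)*(-44) = 846*(-44) = -37224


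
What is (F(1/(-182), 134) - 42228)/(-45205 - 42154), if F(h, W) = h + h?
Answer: 3842749/7949669 ≈ 0.48338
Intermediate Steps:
F(h, W) = 2*h
(F(1/(-182), 134) - 42228)/(-45205 - 42154) = (2/(-182) - 42228)/(-45205 - 42154) = (2*(-1/182) - 42228)/(-87359) = (-1/91 - 42228)*(-1/87359) = -3842749/91*(-1/87359) = 3842749/7949669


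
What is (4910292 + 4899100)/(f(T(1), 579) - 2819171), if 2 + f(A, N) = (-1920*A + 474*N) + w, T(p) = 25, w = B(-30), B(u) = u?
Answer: -9809392/2592757 ≈ -3.7834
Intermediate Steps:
w = -30
f(A, N) = -32 - 1920*A + 474*N (f(A, N) = -2 + ((-1920*A + 474*N) - 30) = -2 + (-30 - 1920*A + 474*N) = -32 - 1920*A + 474*N)
(4910292 + 4899100)/(f(T(1), 579) - 2819171) = (4910292 + 4899100)/((-32 - 1920*25 + 474*579) - 2819171) = 9809392/((-32 - 48000 + 274446) - 2819171) = 9809392/(226414 - 2819171) = 9809392/(-2592757) = 9809392*(-1/2592757) = -9809392/2592757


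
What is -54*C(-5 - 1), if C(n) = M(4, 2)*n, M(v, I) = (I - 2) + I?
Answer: 648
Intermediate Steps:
M(v, I) = -2 + 2*I (M(v, I) = (-2 + I) + I = -2 + 2*I)
C(n) = 2*n (C(n) = (-2 + 2*2)*n = (-2 + 4)*n = 2*n)
-54*C(-5 - 1) = -108*(-5 - 1) = -108*(-6) = -54*(-12) = 648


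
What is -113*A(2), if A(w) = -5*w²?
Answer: 2260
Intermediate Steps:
-113*A(2) = -(-565)*2² = -(-565)*4 = -113*(-20) = 2260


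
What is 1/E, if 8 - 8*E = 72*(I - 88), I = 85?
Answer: 1/28 ≈ 0.035714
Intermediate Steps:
E = 28 (E = 1 - 9*(85 - 88) = 1 - 9*(-3) = 1 - 1/8*(-216) = 1 + 27 = 28)
1/E = 1/28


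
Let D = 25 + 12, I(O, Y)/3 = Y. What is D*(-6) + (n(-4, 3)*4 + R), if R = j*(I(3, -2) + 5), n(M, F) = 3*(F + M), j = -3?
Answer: -231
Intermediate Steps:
I(O, Y) = 3*Y
n(M, F) = 3*F + 3*M
D = 37
R = 3 (R = -3*(3*(-2) + 5) = -3*(-6 + 5) = -3*(-1) = 3)
D*(-6) + (n(-4, 3)*4 + R) = 37*(-6) + ((3*3 + 3*(-4))*4 + 3) = -222 + ((9 - 12)*4 + 3) = -222 + (-3*4 + 3) = -222 + (-12 + 3) = -222 - 9 = -231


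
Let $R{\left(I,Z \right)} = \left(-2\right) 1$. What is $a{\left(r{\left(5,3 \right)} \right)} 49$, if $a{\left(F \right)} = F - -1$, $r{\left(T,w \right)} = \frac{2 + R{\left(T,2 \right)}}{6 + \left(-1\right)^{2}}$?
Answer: $49$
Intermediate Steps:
$R{\left(I,Z \right)} = -2$
$r{\left(T,w \right)} = 0$ ($r{\left(T,w \right)} = \frac{2 - 2}{6 + \left(-1\right)^{2}} = \frac{0}{6 + 1} = \frac{0}{7} = 0 \cdot \frac{1}{7} = 0$)
$a{\left(F \right)} = 1 + F$ ($a{\left(F \right)} = F + 1 = 1 + F$)
$a{\left(r{\left(5,3 \right)} \right)} 49 = \left(1 + 0\right) 49 = 1 \cdot 49 = 49$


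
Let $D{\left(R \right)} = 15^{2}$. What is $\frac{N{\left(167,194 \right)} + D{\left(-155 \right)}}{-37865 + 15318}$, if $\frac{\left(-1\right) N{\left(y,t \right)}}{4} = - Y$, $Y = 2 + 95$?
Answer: $- \frac{613}{22547} \approx -0.027188$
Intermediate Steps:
$Y = 97$
$D{\left(R \right)} = 225$
$N{\left(y,t \right)} = 388$ ($N{\left(y,t \right)} = - 4 \left(\left(-1\right) 97\right) = \left(-4\right) \left(-97\right) = 388$)
$\frac{N{\left(167,194 \right)} + D{\left(-155 \right)}}{-37865 + 15318} = \frac{388 + 225}{-37865 + 15318} = \frac{613}{-22547} = 613 \left(- \frac{1}{22547}\right) = - \frac{613}{22547}$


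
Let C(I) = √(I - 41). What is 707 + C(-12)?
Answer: 707 + I*√53 ≈ 707.0 + 7.2801*I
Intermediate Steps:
C(I) = √(-41 + I)
707 + C(-12) = 707 + √(-41 - 12) = 707 + √(-53) = 707 + I*√53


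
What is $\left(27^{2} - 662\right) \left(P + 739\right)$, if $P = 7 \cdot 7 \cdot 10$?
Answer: $82343$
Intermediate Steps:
$P = 490$ ($P = 49 \cdot 10 = 490$)
$\left(27^{2} - 662\right) \left(P + 739\right) = \left(27^{2} - 662\right) \left(490 + 739\right) = \left(729 - 662\right) 1229 = 67 \cdot 1229 = 82343$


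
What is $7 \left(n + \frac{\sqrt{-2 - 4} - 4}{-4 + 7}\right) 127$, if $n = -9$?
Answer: $- \frac{27559}{3} + \frac{889 i \sqrt{6}}{3} \approx -9186.3 + 725.87 i$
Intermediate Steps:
$7 \left(n + \frac{\sqrt{-2 - 4} - 4}{-4 + 7}\right) 127 = 7 \left(-9 + \frac{\sqrt{-2 - 4} - 4}{-4 + 7}\right) 127 = 7 \left(-9 + \frac{\sqrt{-6} - 4}{3}\right) 127 = 7 \left(-9 + \left(i \sqrt{6} - 4\right) \frac{1}{3}\right) 127 = 7 \left(-9 + \left(-4 + i \sqrt{6}\right) \frac{1}{3}\right) 127 = 7 \left(-9 - \left(\frac{4}{3} - \frac{i \sqrt{6}}{3}\right)\right) 127 = 7 \left(- \frac{31}{3} + \frac{i \sqrt{6}}{3}\right) 127 = \left(- \frac{217}{3} + \frac{7 i \sqrt{6}}{3}\right) 127 = - \frac{27559}{3} + \frac{889 i \sqrt{6}}{3}$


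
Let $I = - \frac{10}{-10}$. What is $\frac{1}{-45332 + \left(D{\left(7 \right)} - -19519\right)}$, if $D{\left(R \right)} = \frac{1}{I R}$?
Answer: $- \frac{7}{180690} \approx -3.874 \cdot 10^{-5}$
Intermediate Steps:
$I = 1$ ($I = \left(-10\right) \left(- \frac{1}{10}\right) = 1$)
$D{\left(R \right)} = \frac{1}{R}$ ($D{\left(R \right)} = \frac{1}{1 R} = 1 \frac{1}{R} = \frac{1}{R}$)
$\frac{1}{-45332 + \left(D{\left(7 \right)} - -19519\right)} = \frac{1}{-45332 + \left(\frac{1}{7} - -19519\right)} = \frac{1}{-45332 + \left(\frac{1}{7} + 19519\right)} = \frac{1}{-45332 + \frac{136634}{7}} = \frac{1}{- \frac{180690}{7}} = - \frac{7}{180690}$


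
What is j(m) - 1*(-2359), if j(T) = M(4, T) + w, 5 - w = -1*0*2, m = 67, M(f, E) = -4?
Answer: 2360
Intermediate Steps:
w = 5 (w = 5 - (-1*0)*2 = 5 - 0*2 = 5 - 1*0 = 5 + 0 = 5)
j(T) = 1 (j(T) = -4 + 5 = 1)
j(m) - 1*(-2359) = 1 - 1*(-2359) = 1 + 2359 = 2360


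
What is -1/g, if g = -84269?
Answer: 1/84269 ≈ 1.1867e-5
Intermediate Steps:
-1/g = -1/(-84269) = -1*(-1/84269) = 1/84269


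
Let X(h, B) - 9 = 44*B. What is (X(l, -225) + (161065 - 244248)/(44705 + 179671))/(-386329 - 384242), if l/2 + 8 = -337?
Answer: 2219386199/172897638696 ≈ 0.012836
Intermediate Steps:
l = -690 (l = -16 + 2*(-337) = -16 - 674 = -690)
X(h, B) = 9 + 44*B
(X(l, -225) + (161065 - 244248)/(44705 + 179671))/(-386329 - 384242) = ((9 + 44*(-225)) + (161065 - 244248)/(44705 + 179671))/(-386329 - 384242) = ((9 - 9900) - 83183/224376)/(-770571) = (-9891 - 83183*1/224376)*(-1/770571) = (-9891 - 83183/224376)*(-1/770571) = -2219386199/224376*(-1/770571) = 2219386199/172897638696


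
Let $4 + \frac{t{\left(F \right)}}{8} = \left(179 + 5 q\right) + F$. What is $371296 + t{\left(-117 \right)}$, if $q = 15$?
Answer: $372360$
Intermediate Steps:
$t{\left(F \right)} = 2000 + 8 F$ ($t{\left(F \right)} = -32 + 8 \left(\left(179 + 5 \cdot 15\right) + F\right) = -32 + 8 \left(\left(179 + 75\right) + F\right) = -32 + 8 \left(254 + F\right) = -32 + \left(2032 + 8 F\right) = 2000 + 8 F$)
$371296 + t{\left(-117 \right)} = 371296 + \left(2000 + 8 \left(-117\right)\right) = 371296 + \left(2000 - 936\right) = 371296 + 1064 = 372360$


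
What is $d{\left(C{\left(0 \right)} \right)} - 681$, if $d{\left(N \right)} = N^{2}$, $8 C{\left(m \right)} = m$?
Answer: $-681$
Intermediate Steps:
$C{\left(m \right)} = \frac{m}{8}$
$d{\left(C{\left(0 \right)} \right)} - 681 = \left(\frac{1}{8} \cdot 0\right)^{2} - 681 = 0^{2} - 681 = 0 - 681 = -681$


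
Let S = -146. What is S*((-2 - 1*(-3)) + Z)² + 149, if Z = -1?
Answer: 149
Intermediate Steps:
S*((-2 - 1*(-3)) + Z)² + 149 = -146*((-2 - 1*(-3)) - 1)² + 149 = -146*((-2 + 3) - 1)² + 149 = -146*(1 - 1)² + 149 = -146*0² + 149 = -146*0 + 149 = 0 + 149 = 149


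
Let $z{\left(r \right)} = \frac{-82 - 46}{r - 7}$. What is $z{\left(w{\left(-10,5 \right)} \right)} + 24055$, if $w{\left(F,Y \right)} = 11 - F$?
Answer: $\frac{168321}{7} \approx 24046.0$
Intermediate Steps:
$z{\left(r \right)} = - \frac{128}{-7 + r}$
$z{\left(w{\left(-10,5 \right)} \right)} + 24055 = - \frac{128}{-7 + \left(11 - -10\right)} + 24055 = - \frac{128}{-7 + \left(11 + 10\right)} + 24055 = - \frac{128}{-7 + 21} + 24055 = - \frac{128}{14} + 24055 = \left(-128\right) \frac{1}{14} + 24055 = - \frac{64}{7} + 24055 = \frac{168321}{7}$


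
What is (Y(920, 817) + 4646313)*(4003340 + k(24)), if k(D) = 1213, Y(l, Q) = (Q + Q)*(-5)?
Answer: 18573689465079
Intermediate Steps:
Y(l, Q) = -10*Q (Y(l, Q) = (2*Q)*(-5) = -10*Q)
(Y(920, 817) + 4646313)*(4003340 + k(24)) = (-10*817 + 4646313)*(4003340 + 1213) = (-8170 + 4646313)*4004553 = 4638143*4004553 = 18573689465079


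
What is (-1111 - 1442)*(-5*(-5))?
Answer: -63825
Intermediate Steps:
(-1111 - 1442)*(-5*(-5)) = -2553*25 = -63825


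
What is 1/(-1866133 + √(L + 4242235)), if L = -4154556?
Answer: -1866133/3482452286010 - √87679/3482452286010 ≈ -5.3595e-7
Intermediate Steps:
1/(-1866133 + √(L + 4242235)) = 1/(-1866133 + √(-4154556 + 4242235)) = 1/(-1866133 + √87679)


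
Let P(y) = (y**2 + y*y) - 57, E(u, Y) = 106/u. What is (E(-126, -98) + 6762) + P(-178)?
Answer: 4414546/63 ≈ 70072.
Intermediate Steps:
P(y) = -57 + 2*y**2 (P(y) = (y**2 + y**2) - 57 = 2*y**2 - 57 = -57 + 2*y**2)
(E(-126, -98) + 6762) + P(-178) = (106/(-126) + 6762) + (-57 + 2*(-178)**2) = (106*(-1/126) + 6762) + (-57 + 2*31684) = (-53/63 + 6762) + (-57 + 63368) = 425953/63 + 63311 = 4414546/63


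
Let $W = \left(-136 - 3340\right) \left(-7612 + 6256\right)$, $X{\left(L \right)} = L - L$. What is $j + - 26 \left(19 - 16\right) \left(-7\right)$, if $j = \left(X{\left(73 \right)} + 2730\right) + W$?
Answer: $4716732$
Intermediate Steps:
$X{\left(L \right)} = 0$
$W = 4713456$ ($W = \left(-3476\right) \left(-1356\right) = 4713456$)
$j = 4716186$ ($j = \left(0 + 2730\right) + 4713456 = 2730 + 4713456 = 4716186$)
$j + - 26 \left(19 - 16\right) \left(-7\right) = 4716186 + - 26 \left(19 - 16\right) \left(-7\right) = 4716186 + \left(-26\right) 3 \left(-7\right) = 4716186 - -546 = 4716186 + 546 = 4716732$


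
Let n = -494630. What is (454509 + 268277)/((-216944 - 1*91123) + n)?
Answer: -722786/802697 ≈ -0.90045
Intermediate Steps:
(454509 + 268277)/((-216944 - 1*91123) + n) = (454509 + 268277)/((-216944 - 1*91123) - 494630) = 722786/((-216944 - 91123) - 494630) = 722786/(-308067 - 494630) = 722786/(-802697) = 722786*(-1/802697) = -722786/802697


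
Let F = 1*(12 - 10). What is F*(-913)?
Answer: -1826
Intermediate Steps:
F = 2 (F = 1*2 = 2)
F*(-913) = 2*(-913) = -1826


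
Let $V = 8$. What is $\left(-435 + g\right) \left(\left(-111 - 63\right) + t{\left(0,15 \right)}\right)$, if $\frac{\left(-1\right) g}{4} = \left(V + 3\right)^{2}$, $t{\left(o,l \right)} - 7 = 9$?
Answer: $145202$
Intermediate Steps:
$t{\left(o,l \right)} = 16$ ($t{\left(o,l \right)} = 7 + 9 = 16$)
$g = -484$ ($g = - 4 \left(8 + 3\right)^{2} = - 4 \cdot 11^{2} = \left(-4\right) 121 = -484$)
$\left(-435 + g\right) \left(\left(-111 - 63\right) + t{\left(0,15 \right)}\right) = \left(-435 - 484\right) \left(\left(-111 - 63\right) + 16\right) = - 919 \left(\left(-111 - 63\right) + 16\right) = - 919 \left(-174 + 16\right) = \left(-919\right) \left(-158\right) = 145202$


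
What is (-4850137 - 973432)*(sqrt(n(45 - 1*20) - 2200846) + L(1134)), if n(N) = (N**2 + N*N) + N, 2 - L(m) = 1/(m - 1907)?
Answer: -9009061243/773 - 5823569*I*sqrt(2199571) ≈ -1.1655e+7 - 8.6369e+9*I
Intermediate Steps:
L(m) = 2 - 1/(-1907 + m) (L(m) = 2 - 1/(m - 1907) = 2 - 1/(-1907 + m))
n(N) = N + 2*N**2 (n(N) = (N**2 + N**2) + N = 2*N**2 + N = N + 2*N**2)
(-4850137 - 973432)*(sqrt(n(45 - 1*20) - 2200846) + L(1134)) = (-4850137 - 973432)*(sqrt((45 - 1*20)*(1 + 2*(45 - 1*20)) - 2200846) + (-3815 + 2*1134)/(-1907 + 1134)) = -5823569*(sqrt((45 - 20)*(1 + 2*(45 - 20)) - 2200846) + (-3815 + 2268)/(-773)) = -5823569*(sqrt(25*(1 + 2*25) - 2200846) - 1/773*(-1547)) = -5823569*(sqrt(25*(1 + 50) - 2200846) + 1547/773) = -5823569*(sqrt(25*51 - 2200846) + 1547/773) = -5823569*(sqrt(1275 - 2200846) + 1547/773) = -5823569*(sqrt(-2199571) + 1547/773) = -5823569*(I*sqrt(2199571) + 1547/773) = -5823569*(1547/773 + I*sqrt(2199571)) = -9009061243/773 - 5823569*I*sqrt(2199571)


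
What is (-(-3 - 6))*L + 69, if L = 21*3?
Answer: 636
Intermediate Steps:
L = 63
(-(-3 - 6))*L + 69 = -(-3 - 6)*63 + 69 = -1*(-9)*63 + 69 = 9*63 + 69 = 567 + 69 = 636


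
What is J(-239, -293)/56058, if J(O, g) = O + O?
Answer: -239/28029 ≈ -0.0085269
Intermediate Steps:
J(O, g) = 2*O
J(-239, -293)/56058 = (2*(-239))/56058 = -478*1/56058 = -239/28029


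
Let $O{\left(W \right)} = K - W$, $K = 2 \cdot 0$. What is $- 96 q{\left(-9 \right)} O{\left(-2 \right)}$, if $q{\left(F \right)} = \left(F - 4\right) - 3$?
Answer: $3072$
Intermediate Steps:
$q{\left(F \right)} = -7 + F$ ($q{\left(F \right)} = \left(-4 + F\right) - 3 = -7 + F$)
$K = 0$
$O{\left(W \right)} = - W$ ($O{\left(W \right)} = 0 - W = - W$)
$- 96 q{\left(-9 \right)} O{\left(-2 \right)} = - 96 \left(-7 - 9\right) \left(\left(-1\right) \left(-2\right)\right) = \left(-96\right) \left(-16\right) 2 = 1536 \cdot 2 = 3072$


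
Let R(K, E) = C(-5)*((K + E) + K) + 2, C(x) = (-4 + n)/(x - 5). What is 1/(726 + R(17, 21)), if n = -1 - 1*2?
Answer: 2/1533 ≈ 0.0013046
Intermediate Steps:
n = -3 (n = -1 - 2 = -3)
C(x) = -7/(-5 + x) (C(x) = (-4 - 3)/(x - 5) = -7/(-5 + x))
R(K, E) = 2 + 7*K/5 + 7*E/10 (R(K, E) = (-7/(-5 - 5))*((K + E) + K) + 2 = (-7/(-10))*((E + K) + K) + 2 = (-7*(-⅒))*(E + 2*K) + 2 = 7*(E + 2*K)/10 + 2 = (7*K/5 + 7*E/10) + 2 = 2 + 7*K/5 + 7*E/10)
1/(726 + R(17, 21)) = 1/(726 + (2 + (7/5)*17 + (7/10)*21)) = 1/(726 + (2 + 119/5 + 147/10)) = 1/(726 + 81/2) = 1/(1533/2) = 2/1533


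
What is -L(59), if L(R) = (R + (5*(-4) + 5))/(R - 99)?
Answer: 11/10 ≈ 1.1000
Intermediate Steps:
L(R) = (-15 + R)/(-99 + R) (L(R) = (R + (-20 + 5))/(-99 + R) = (R - 15)/(-99 + R) = (-15 + R)/(-99 + R))
-L(59) = -(-15 + 59)/(-99 + 59) = -44/(-40) = -(-1)*44/40 = -1*(-11/10) = 11/10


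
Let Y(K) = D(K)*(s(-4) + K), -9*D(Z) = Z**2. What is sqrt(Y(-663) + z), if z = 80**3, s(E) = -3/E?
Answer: sqrt(131427809)/2 ≈ 5732.1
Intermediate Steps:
D(Z) = -Z**2/9
Y(K) = -K**2*(3/4 + K)/9 (Y(K) = (-K**2/9)*(-3/(-4) + K) = (-K**2/9)*(-3*(-1/4) + K) = (-K**2/9)*(3/4 + K) = -K**2*(3/4 + K)/9)
z = 512000
sqrt(Y(-663) + z) = sqrt((1/36)*(-663)**2*(-3 - 4*(-663)) + 512000) = sqrt((1/36)*439569*(-3 + 2652) + 512000) = sqrt((1/36)*439569*2649 + 512000) = sqrt(129379809/4 + 512000) = sqrt(131427809/4) = sqrt(131427809)/2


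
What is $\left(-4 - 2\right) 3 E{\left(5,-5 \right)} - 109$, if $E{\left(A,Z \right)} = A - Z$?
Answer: $-289$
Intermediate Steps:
$\left(-4 - 2\right) 3 E{\left(5,-5 \right)} - 109 = \left(-4 - 2\right) 3 \left(5 - -5\right) - 109 = \left(-6\right) 3 \left(5 + 5\right) - 109 = \left(-18\right) 10 - 109 = -180 - 109 = -289$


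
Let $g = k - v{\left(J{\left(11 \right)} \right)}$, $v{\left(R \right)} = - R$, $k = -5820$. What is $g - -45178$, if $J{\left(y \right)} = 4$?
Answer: $39362$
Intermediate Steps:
$g = -5816$ ($g = -5820 - \left(-1\right) 4 = -5820 - -4 = -5820 + 4 = -5816$)
$g - -45178 = -5816 - -45178 = -5816 + 45178 = 39362$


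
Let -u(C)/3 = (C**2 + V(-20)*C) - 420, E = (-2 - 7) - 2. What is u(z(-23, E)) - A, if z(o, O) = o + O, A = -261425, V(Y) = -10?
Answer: 258197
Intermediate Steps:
E = -11 (E = -9 - 2 = -11)
z(o, O) = O + o
u(C) = 1260 - 3*C**2 + 30*C (u(C) = -3*((C**2 - 10*C) - 420) = -3*(-420 + C**2 - 10*C) = 1260 - 3*C**2 + 30*C)
u(z(-23, E)) - A = (1260 - 3*(-11 - 23)**2 + 30*(-11 - 23)) - 1*(-261425) = (1260 - 3*(-34)**2 + 30*(-34)) + 261425 = (1260 - 3*1156 - 1020) + 261425 = (1260 - 3468 - 1020) + 261425 = -3228 + 261425 = 258197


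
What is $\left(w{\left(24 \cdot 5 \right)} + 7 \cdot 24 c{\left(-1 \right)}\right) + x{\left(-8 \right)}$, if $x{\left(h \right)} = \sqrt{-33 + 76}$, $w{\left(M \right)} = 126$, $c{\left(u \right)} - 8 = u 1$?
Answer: $1302 + \sqrt{43} \approx 1308.6$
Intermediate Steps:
$c{\left(u \right)} = 8 + u$ ($c{\left(u \right)} = 8 + u 1 = 8 + u$)
$x{\left(h \right)} = \sqrt{43}$
$\left(w{\left(24 \cdot 5 \right)} + 7 \cdot 24 c{\left(-1 \right)}\right) + x{\left(-8 \right)} = \left(126 + 7 \cdot 24 \left(8 - 1\right)\right) + \sqrt{43} = \left(126 + 168 \cdot 7\right) + \sqrt{43} = \left(126 + 1176\right) + \sqrt{43} = 1302 + \sqrt{43}$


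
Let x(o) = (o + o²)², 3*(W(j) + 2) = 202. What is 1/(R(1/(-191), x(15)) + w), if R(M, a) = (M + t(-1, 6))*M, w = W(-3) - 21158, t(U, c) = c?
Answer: -109443/2308448153 ≈ -4.7410e-5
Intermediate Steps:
W(j) = 196/3 (W(j) = -2 + (⅓)*202 = -2 + 202/3 = 196/3)
w = -63278/3 (w = 196/3 - 21158 = -63278/3 ≈ -21093.)
R(M, a) = M*(6 + M) (R(M, a) = (M + 6)*M = (6 + M)*M = M*(6 + M))
1/(R(1/(-191), x(15)) + w) = 1/((6 + 1/(-191))/(-191) - 63278/3) = 1/(-(6 - 1/191)/191 - 63278/3) = 1/(-1/191*1145/191 - 63278/3) = 1/(-1145/36481 - 63278/3) = 1/(-2308448153/109443) = -109443/2308448153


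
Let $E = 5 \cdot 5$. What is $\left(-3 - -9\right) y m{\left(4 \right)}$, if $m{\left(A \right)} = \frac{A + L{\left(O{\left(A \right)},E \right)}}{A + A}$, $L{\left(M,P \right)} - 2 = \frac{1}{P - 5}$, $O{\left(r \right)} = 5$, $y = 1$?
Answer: $\frac{363}{80} \approx 4.5375$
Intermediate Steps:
$E = 25$
$L{\left(M,P \right)} = 2 + \frac{1}{-5 + P}$ ($L{\left(M,P \right)} = 2 + \frac{1}{P - 5} = 2 + \frac{1}{-5 + P}$)
$m{\left(A \right)} = \frac{\frac{41}{20} + A}{2 A}$ ($m{\left(A \right)} = \frac{A + \frac{-9 + 2 \cdot 25}{-5 + 25}}{A + A} = \frac{A + \frac{-9 + 50}{20}}{2 A} = \left(A + \frac{1}{20} \cdot 41\right) \frac{1}{2 A} = \left(A + \frac{41}{20}\right) \frac{1}{2 A} = \left(\frac{41}{20} + A\right) \frac{1}{2 A} = \frac{\frac{41}{20} + A}{2 A}$)
$\left(-3 - -9\right) y m{\left(4 \right)} = \left(-3 - -9\right) 1 \frac{41 + 20 \cdot 4}{40 \cdot 4} = \left(-3 + 9\right) 1 \cdot \frac{1}{40} \cdot \frac{1}{4} \left(41 + 80\right) = 6 \cdot 1 \cdot \frac{1}{40} \cdot \frac{1}{4} \cdot 121 = 6 \cdot \frac{121}{160} = \frac{363}{80}$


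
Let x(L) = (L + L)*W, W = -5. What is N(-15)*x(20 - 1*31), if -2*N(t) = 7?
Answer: -385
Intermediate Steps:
N(t) = -7/2 (N(t) = -½*7 = -7/2)
x(L) = -10*L (x(L) = (L + L)*(-5) = (2*L)*(-5) = -10*L)
N(-15)*x(20 - 1*31) = -(-35)*(20 - 1*31) = -(-35)*(20 - 31) = -(-35)*(-11) = -7/2*110 = -385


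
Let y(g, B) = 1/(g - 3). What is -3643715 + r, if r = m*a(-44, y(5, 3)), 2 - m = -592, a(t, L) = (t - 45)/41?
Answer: -149445181/41 ≈ -3.6450e+6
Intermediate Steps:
y(g, B) = 1/(-3 + g)
a(t, L) = -45/41 + t/41 (a(t, L) = (-45 + t)*(1/41) = -45/41 + t/41)
m = 594 (m = 2 - 1*(-592) = 2 + 592 = 594)
r = -52866/41 (r = 594*(-45/41 + (1/41)*(-44)) = 594*(-45/41 - 44/41) = 594*(-89/41) = -52866/41 ≈ -1289.4)
-3643715 + r = -3643715 - 52866/41 = -149445181/41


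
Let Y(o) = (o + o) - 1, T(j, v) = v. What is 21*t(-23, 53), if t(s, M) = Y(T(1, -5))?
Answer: -231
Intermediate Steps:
Y(o) = -1 + 2*o (Y(o) = 2*o - 1 = -1 + 2*o)
t(s, M) = -11 (t(s, M) = -1 + 2*(-5) = -1 - 10 = -11)
21*t(-23, 53) = 21*(-11) = -231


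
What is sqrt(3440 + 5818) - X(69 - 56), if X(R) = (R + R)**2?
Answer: -676 + sqrt(9258) ≈ -579.78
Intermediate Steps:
X(R) = 4*R**2 (X(R) = (2*R)**2 = 4*R**2)
sqrt(3440 + 5818) - X(69 - 56) = sqrt(3440 + 5818) - 4*(69 - 56)**2 = sqrt(9258) - 4*13**2 = sqrt(9258) - 4*169 = sqrt(9258) - 1*676 = sqrt(9258) - 676 = -676 + sqrt(9258)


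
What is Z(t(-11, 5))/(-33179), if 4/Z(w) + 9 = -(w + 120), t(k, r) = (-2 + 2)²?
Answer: 4/4280091 ≈ 9.3456e-7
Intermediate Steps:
t(k, r) = 0 (t(k, r) = 0² = 0)
Z(w) = 4/(-129 - w) (Z(w) = 4/(-9 - (w + 120)) = 4/(-9 - (120 + w)) = 4/(-9 + (-120 - w)) = 4/(-129 - w))
Z(t(-11, 5))/(-33179) = -4/(129 + 0)/(-33179) = -4/129*(-1/33179) = 4/4280091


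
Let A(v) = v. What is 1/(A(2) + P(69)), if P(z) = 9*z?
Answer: 1/623 ≈ 0.0016051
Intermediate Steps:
1/(A(2) + P(69)) = 1/(2 + 9*69) = 1/(2 + 621) = 1/623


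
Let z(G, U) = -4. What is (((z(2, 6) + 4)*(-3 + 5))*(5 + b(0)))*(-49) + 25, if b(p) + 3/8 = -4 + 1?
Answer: 25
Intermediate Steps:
b(p) = -27/8 (b(p) = -3/8 + (-4 + 1) = -3/8 - 3 = -27/8)
(((z(2, 6) + 4)*(-3 + 5))*(5 + b(0)))*(-49) + 25 = (((-4 + 4)*(-3 + 5))*(5 - 27/8))*(-49) + 25 = ((0*2)*(13/8))*(-49) + 25 = (0*(13/8))*(-49) + 25 = 0*(-49) + 25 = 0 + 25 = 25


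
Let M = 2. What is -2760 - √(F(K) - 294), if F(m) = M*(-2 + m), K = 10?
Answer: -2760 - I*√278 ≈ -2760.0 - 16.673*I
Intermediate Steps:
F(m) = -4 + 2*m (F(m) = 2*(-2 + m) = -4 + 2*m)
-2760 - √(F(K) - 294) = -2760 - √((-4 + 2*10) - 294) = -2760 - √((-4 + 20) - 294) = -2760 - √(16 - 294) = -2760 - √(-278) = -2760 - I*√278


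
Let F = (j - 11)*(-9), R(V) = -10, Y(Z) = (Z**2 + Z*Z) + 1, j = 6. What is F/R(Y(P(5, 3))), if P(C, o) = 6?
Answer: -9/2 ≈ -4.5000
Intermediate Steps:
Y(Z) = 1 + 2*Z**2 (Y(Z) = (Z**2 + Z**2) + 1 = 2*Z**2 + 1 = 1 + 2*Z**2)
F = 45 (F = (6 - 11)*(-9) = -5*(-9) = 45)
F/R(Y(P(5, 3))) = 45/(-10) = 45*(-1/10) = -9/2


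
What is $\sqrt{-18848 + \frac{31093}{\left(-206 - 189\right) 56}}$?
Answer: $\frac{i \sqrt{2305727157090}}{11060} \approx 137.29 i$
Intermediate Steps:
$\sqrt{-18848 + \frac{31093}{\left(-206 - 189\right) 56}} = \sqrt{-18848 + \frac{31093}{\left(-395\right) 56}} = \sqrt{-18848 + \frac{31093}{-22120}} = \sqrt{-18848 + 31093 \left(- \frac{1}{22120}\right)} = \sqrt{-18848 - \frac{31093}{22120}} = \sqrt{- \frac{416948853}{22120}} = \frac{i \sqrt{2305727157090}}{11060}$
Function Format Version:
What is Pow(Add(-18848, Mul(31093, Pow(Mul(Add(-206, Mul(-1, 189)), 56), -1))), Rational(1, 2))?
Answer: Mul(Rational(1, 11060), I, Pow(2305727157090, Rational(1, 2))) ≈ Mul(137.29, I)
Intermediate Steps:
Pow(Add(-18848, Mul(31093, Pow(Mul(Add(-206, Mul(-1, 189)), 56), -1))), Rational(1, 2)) = Pow(Add(-18848, Mul(31093, Pow(Mul(Add(-206, -189), 56), -1))), Rational(1, 2)) = Pow(Add(-18848, Mul(31093, Pow(Mul(-395, 56), -1))), Rational(1, 2)) = Pow(Add(-18848, Mul(31093, Pow(-22120, -1))), Rational(1, 2)) = Pow(Add(-18848, Mul(31093, Rational(-1, 22120))), Rational(1, 2)) = Pow(Add(-18848, Rational(-31093, 22120)), Rational(1, 2)) = Pow(Rational(-416948853, 22120), Rational(1, 2)) = Mul(Rational(1, 11060), I, Pow(2305727157090, Rational(1, 2)))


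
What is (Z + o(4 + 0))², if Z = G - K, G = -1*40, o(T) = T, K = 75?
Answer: 12321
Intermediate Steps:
G = -40
Z = -115 (Z = -40 - 1*75 = -40 - 75 = -115)
(Z + o(4 + 0))² = (-115 + (4 + 0))² = (-115 + 4)² = (-111)² = 12321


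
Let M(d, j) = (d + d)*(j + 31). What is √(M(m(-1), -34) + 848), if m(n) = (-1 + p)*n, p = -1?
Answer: 2*√209 ≈ 28.914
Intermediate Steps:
m(n) = -2*n (m(n) = (-1 - 1)*n = -2*n)
M(d, j) = 2*d*(31 + j) (M(d, j) = (2*d)*(31 + j) = 2*d*(31 + j))
√(M(m(-1), -34) + 848) = √(2*(-2*(-1))*(31 - 34) + 848) = √(2*2*(-3) + 848) = √(-12 + 848) = √836 = 2*√209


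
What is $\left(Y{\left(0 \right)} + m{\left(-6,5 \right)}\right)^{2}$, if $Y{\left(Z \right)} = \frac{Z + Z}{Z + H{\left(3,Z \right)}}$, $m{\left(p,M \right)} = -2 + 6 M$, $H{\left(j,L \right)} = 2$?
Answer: $784$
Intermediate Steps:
$Y{\left(Z \right)} = \frac{2 Z}{2 + Z}$ ($Y{\left(Z \right)} = \frac{Z + Z}{Z + 2} = \frac{2 Z}{2 + Z}$)
$\left(Y{\left(0 \right)} + m{\left(-6,5 \right)}\right)^{2} = \left(2 \cdot 0 \frac{1}{2 + 0} + \left(-2 + 6 \cdot 5\right)\right)^{2} = \left(2 \cdot 0 \cdot \frac{1}{2} + \left(-2 + 30\right)\right)^{2} = \left(2 \cdot 0 \cdot \frac{1}{2} + 28\right)^{2} = \left(0 + 28\right)^{2} = 28^{2} = 784$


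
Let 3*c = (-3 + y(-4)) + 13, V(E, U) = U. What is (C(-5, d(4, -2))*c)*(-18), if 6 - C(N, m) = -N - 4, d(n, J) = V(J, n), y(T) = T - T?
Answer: -300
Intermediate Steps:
y(T) = 0
d(n, J) = n
c = 10/3 (c = ((-3 + 0) + 13)/3 = (-3 + 13)/3 = (1/3)*10 = 10/3 ≈ 3.3333)
C(N, m) = 10 + N (C(N, m) = 6 - (-N - 4) = 6 - (-4 - N) = 6 + (4 + N) = 10 + N)
(C(-5, d(4, -2))*c)*(-18) = ((10 - 5)*(10/3))*(-18) = (5*(10/3))*(-18) = (50/3)*(-18) = -300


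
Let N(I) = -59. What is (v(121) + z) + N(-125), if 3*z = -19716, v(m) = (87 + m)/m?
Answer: -802143/121 ≈ -6629.3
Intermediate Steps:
v(m) = (87 + m)/m
z = -6572 (z = (⅓)*(-19716) = -6572)
(v(121) + z) + N(-125) = ((87 + 121)/121 - 6572) - 59 = ((1/121)*208 - 6572) - 59 = (208/121 - 6572) - 59 = -795004/121 - 59 = -802143/121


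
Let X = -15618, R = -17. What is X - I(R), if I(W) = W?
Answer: -15601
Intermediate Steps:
X - I(R) = -15618 - 1*(-17) = -15618 + 17 = -15601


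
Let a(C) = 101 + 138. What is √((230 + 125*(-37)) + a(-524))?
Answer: 2*I*√1039 ≈ 64.467*I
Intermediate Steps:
a(C) = 239
√((230 + 125*(-37)) + a(-524)) = √((230 + 125*(-37)) + 239) = √((230 - 4625) + 239) = √(-4395 + 239) = √(-4156) = 2*I*√1039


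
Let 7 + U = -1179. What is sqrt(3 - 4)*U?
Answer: -1186*I ≈ -1186.0*I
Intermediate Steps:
U = -1186 (U = -7 - 1179 = -1186)
sqrt(3 - 4)*U = sqrt(3 - 4)*(-1186) = sqrt(-1)*(-1186) = I*(-1186) = -1186*I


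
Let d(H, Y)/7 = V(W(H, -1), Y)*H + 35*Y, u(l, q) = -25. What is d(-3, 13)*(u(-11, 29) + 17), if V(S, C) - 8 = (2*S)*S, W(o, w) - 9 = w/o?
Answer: 15400/3 ≈ 5133.3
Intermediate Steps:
W(o, w) = 9 + w/o
V(S, C) = 8 + 2*S**2 (V(S, C) = 8 + (2*S)*S = 8 + 2*S**2)
d(H, Y) = 245*Y + 7*H*(8 + 2*(9 - 1/H)**2) (d(H, Y) = 7*((8 + 2*(9 - 1/H)**2)*H + 35*Y) = 7*(H*(8 + 2*(9 - 1/H)**2) + 35*Y) = 7*(35*Y + H*(8 + 2*(9 - 1/H)**2)) = 245*Y + 7*H*(8 + 2*(9 - 1/H)**2))
d(-3, 13)*(u(-11, 29) + 17) = (-252 + 14/(-3) + 245*13 + 1190*(-3))*(-25 + 17) = (-252 + 14*(-1/3) + 3185 - 3570)*(-8) = (-252 - 14/3 + 3185 - 3570)*(-8) = -1925/3*(-8) = 15400/3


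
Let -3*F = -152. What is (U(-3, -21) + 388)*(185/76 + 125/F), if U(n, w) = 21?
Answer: 304705/152 ≈ 2004.6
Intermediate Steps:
F = 152/3 (F = -1/3*(-152) = 152/3 ≈ 50.667)
(U(-3, -21) + 388)*(185/76 + 125/F) = (21 + 388)*(185/76 + 125/(152/3)) = 409*(185*(1/76) + 125*(3/152)) = 409*(185/76 + 375/152) = 409*(745/152) = 304705/152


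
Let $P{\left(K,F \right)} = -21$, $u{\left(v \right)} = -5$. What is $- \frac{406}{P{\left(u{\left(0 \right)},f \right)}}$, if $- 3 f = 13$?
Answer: $\frac{58}{3} \approx 19.333$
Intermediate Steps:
$f = - \frac{13}{3}$ ($f = \left(- \frac{1}{3}\right) 13 = - \frac{13}{3} \approx -4.3333$)
$- \frac{406}{P{\left(u{\left(0 \right)},f \right)}} = - \frac{406}{-21} = \left(-406\right) \left(- \frac{1}{21}\right) = \frac{58}{3}$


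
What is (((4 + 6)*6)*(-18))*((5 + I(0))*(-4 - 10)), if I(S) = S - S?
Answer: 75600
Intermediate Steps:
I(S) = 0
(((4 + 6)*6)*(-18))*((5 + I(0))*(-4 - 10)) = (((4 + 6)*6)*(-18))*((5 + 0)*(-4 - 10)) = ((10*6)*(-18))*(5*(-14)) = (60*(-18))*(-70) = -1080*(-70) = 75600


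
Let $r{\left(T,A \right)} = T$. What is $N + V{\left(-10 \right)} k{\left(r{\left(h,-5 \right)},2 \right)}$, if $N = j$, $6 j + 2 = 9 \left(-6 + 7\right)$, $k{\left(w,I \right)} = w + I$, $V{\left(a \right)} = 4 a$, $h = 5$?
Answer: $- \frac{1673}{6} \approx -278.83$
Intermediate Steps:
$k{\left(w,I \right)} = I + w$
$j = \frac{7}{6}$ ($j = - \frac{1}{3} + \frac{9 \left(-6 + 7\right)}{6} = - \frac{1}{3} + \frac{9 \cdot 1}{6} = - \frac{1}{3} + \frac{1}{6} \cdot 9 = - \frac{1}{3} + \frac{3}{2} = \frac{7}{6} \approx 1.1667$)
$N = \frac{7}{6} \approx 1.1667$
$N + V{\left(-10 \right)} k{\left(r{\left(h,-5 \right)},2 \right)} = \frac{7}{6} + 4 \left(-10\right) \left(2 + 5\right) = \frac{7}{6} - 280 = - \frac{1673}{6}$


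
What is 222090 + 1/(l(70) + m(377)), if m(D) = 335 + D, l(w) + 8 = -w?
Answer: 140805061/634 ≈ 2.2209e+5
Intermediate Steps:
l(w) = -8 - w
222090 + 1/(l(70) + m(377)) = 222090 + 1/((-8 - 1*70) + (335 + 377)) = 222090 + 1/((-8 - 70) + 712) = 222090 + 1/(-78 + 712) = 222090 + 1/634 = 140805061/634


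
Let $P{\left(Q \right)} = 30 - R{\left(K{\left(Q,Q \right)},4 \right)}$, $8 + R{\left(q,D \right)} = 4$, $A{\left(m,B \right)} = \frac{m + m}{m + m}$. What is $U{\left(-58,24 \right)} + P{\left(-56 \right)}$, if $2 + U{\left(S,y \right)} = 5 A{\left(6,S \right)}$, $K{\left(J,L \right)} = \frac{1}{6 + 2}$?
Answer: $37$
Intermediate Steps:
$A{\left(m,B \right)} = 1$ ($A{\left(m,B \right)} = \frac{2 m}{2 m} = 2 m \frac{1}{2 m} = 1$)
$K{\left(J,L \right)} = \frac{1}{8}$
$R{\left(q,D \right)} = -4$ ($R{\left(q,D \right)} = -8 + 4 = -4$)
$U{\left(S,y \right)} = 3$ ($U{\left(S,y \right)} = -2 + 5 \cdot 1 = -2 + 5 = 3$)
$P{\left(Q \right)} = 34$ ($P{\left(Q \right)} = 30 - -4 = 30 + 4 = 34$)
$U{\left(-58,24 \right)} + P{\left(-56 \right)} = 3 + 34 = 37$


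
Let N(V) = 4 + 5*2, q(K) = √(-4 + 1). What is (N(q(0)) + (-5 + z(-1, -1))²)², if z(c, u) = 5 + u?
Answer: 225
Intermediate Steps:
q(K) = I*√3 (q(K) = √(-3) = I*√3)
N(V) = 14 (N(V) = 4 + 10 = 14)
(N(q(0)) + (-5 + z(-1, -1))²)² = (14 + (-5 + (5 - 1))²)² = (14 + (-5 + 4)²)² = (14 + (-1)²)² = (14 + 1)² = 15² = 225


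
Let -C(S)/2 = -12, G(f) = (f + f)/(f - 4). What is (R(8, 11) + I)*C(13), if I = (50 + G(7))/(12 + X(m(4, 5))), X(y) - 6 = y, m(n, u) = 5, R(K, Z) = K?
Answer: 5728/23 ≈ 249.04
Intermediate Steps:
G(f) = 2*f/(-4 + f) (G(f) = (2*f)/(-4 + f) = 2*f/(-4 + f))
X(y) = 6 + y
C(S) = 24 (C(S) = -2*(-12) = 24)
I = 164/69 (I = (50 + 2*7/(-4 + 7))/(12 + (6 + 5)) = (50 + 2*7/3)/(12 + 11) = (50 + 2*7*(1/3))/23 = (50 + 14/3)*(1/23) = (164/3)*(1/23) = 164/69 ≈ 2.3768)
(R(8, 11) + I)*C(13) = (8 + 164/69)*24 = (716/69)*24 = 5728/23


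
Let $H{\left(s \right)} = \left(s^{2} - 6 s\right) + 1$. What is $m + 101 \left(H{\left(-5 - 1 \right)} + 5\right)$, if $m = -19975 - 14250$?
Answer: $-26347$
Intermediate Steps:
$m = -34225$
$H{\left(s \right)} = 1 + s^{2} - 6 s$
$m + 101 \left(H{\left(-5 - 1 \right)} + 5\right) = -34225 + 101 \left(\left(1 + \left(-5 - 1\right)^{2} - 6 \left(-5 - 1\right)\right) + 5\right) = -34225 + 101 \left(\left(1 + \left(-6\right)^{2} - -36\right) + 5\right) = -34225 + 101 \left(\left(1 + 36 + 36\right) + 5\right) = -34225 + 101 \left(73 + 5\right) = -34225 + 101 \cdot 78 = -34225 + 7878 = -26347$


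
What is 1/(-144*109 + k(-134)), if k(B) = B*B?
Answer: 1/2260 ≈ 0.00044248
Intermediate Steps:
k(B) = B**2
1/(-144*109 + k(-134)) = 1/(-144*109 + (-134)**2) = 1/(-15696 + 17956) = 1/2260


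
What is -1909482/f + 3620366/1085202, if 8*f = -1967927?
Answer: 11851002742097/1067799158127 ≈ 11.099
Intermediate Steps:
f = -1967927/8 (f = (⅛)*(-1967927) = -1967927/8 ≈ -2.4599e+5)
-1909482/f + 3620366/1085202 = -1909482/(-1967927/8) + 3620366/1085202 = -1909482*(-8/1967927) + 3620366*(1/1085202) = 15275856/1967927 + 1810183/542601 = 11851002742097/1067799158127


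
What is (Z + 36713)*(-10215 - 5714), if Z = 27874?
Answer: -1028806323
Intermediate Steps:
(Z + 36713)*(-10215 - 5714) = (27874 + 36713)*(-10215 - 5714) = 64587*(-15929) = -1028806323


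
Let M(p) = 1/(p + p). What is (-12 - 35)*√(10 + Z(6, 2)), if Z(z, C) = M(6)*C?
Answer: -47*√366/6 ≈ -149.86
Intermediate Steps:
M(p) = 1/(2*p)
Z(z, C) = C/12 (Z(z, C) = ((½)/6)*C = ((½)*(⅙))*C = C/12)
(-12 - 35)*√(10 + Z(6, 2)) = (-12 - 35)*√(10 + (1/12)*2) = -47*√(10 + ⅙) = -47*√366/6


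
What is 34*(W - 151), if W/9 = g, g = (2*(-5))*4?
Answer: -17374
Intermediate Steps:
g = -40 (g = -10*4 = -40)
W = -360 (W = 9*(-40) = -360)
34*(W - 151) = 34*(-360 - 151) = 34*(-511) = -17374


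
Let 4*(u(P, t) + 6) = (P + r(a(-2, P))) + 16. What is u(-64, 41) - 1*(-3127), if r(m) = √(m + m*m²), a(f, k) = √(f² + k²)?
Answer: 3109 + 41^(¼)*√41010/4 ≈ 3237.1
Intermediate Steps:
r(m) = √(m + m³)
u(P, t) = -2 + P/4 + √(√(4 + P²) + (4 + P²)^(3/2))/4 (u(P, t) = -6 + ((P + √(√((-2)² + P²) + (√((-2)² + P²))³)) + 16)/4 = -6 + ((P + √(√(4 + P²) + (√(4 + P²))³)) + 16)/4 = -6 + ((P + √(√(4 + P²) + (4 + P²)^(3/2))) + 16)/4 = -6 + (16 + P + √(√(4 + P²) + (4 + P²)^(3/2)))/4 = -6 + (4 + P/4 + √(√(4 + P²) + (4 + P²)^(3/2))/4) = -2 + P/4 + √(√(4 + P²) + (4 + P²)^(3/2))/4)
u(-64, 41) - 1*(-3127) = (-2 + (¼)*(-64) + √(√(4 + (-64)²)*(5 + (-64)²))/4) - 1*(-3127) = (-2 - 16 + √(√(4 + 4096)*(5 + 4096))/4) + 3127 = (-2 - 16 + √(√4100*4101)/4) + 3127 = (-2 - 16 + √((10*√41)*4101)/4) + 3127 = (-2 - 16 + √(41010*√41)/4) + 3127 = (-2 - 16 + (41^(¼)*√41010)/4) + 3127 = (-2 - 16 + 41^(¼)*√41010/4) + 3127 = (-18 + 41^(¼)*√41010/4) + 3127 = 3109 + 41^(¼)*√41010/4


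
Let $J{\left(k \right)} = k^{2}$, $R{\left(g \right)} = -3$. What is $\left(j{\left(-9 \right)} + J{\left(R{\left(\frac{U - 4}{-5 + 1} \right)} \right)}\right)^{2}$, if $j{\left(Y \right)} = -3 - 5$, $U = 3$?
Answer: $1$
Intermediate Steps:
$j{\left(Y \right)} = -8$
$\left(j{\left(-9 \right)} + J{\left(R{\left(\frac{U - 4}{-5 + 1} \right)} \right)}\right)^{2} = \left(-8 + \left(-3\right)^{2}\right)^{2} = \left(-8 + 9\right)^{2} = 1^{2} = 1$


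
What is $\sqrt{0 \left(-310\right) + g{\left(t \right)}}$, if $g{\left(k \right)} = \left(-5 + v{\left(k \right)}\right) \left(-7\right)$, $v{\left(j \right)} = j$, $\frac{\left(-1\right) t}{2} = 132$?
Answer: $\sqrt{1883} \approx 43.394$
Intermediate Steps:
$t = -264$ ($t = \left(-2\right) 132 = -264$)
$g{\left(k \right)} = 35 - 7 k$ ($g{\left(k \right)} = \left(-5 + k\right) \left(-7\right) = 35 - 7 k$)
$\sqrt{0 \left(-310\right) + g{\left(t \right)}} = \sqrt{0 \left(-310\right) + \left(35 - -1848\right)} = \sqrt{0 + \left(35 + 1848\right)} = \sqrt{0 + 1883} = \sqrt{1883}$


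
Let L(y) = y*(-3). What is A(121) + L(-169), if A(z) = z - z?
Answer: 507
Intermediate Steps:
L(y) = -3*y
A(z) = 0
A(121) + L(-169) = 0 - 3*(-169) = 0 + 507 = 507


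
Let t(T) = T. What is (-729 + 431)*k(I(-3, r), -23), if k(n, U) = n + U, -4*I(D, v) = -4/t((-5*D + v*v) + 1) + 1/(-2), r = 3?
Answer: 680483/100 ≈ 6804.8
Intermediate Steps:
I(D, v) = 1/8 + 1/(1 + v**2 - 5*D) (I(D, v) = -(-4/((-5*D + v*v) + 1) + 1/(-2))/4 = -(-4/((-5*D + v**2) + 1) + 1*(-1/2))/4 = -(-4/((v**2 - 5*D) + 1) - 1/2)/4 = -(-4/(1 + v**2 - 5*D) - 1/2)/4 = -(-1/2 - 4/(1 + v**2 - 5*D))/4 = 1/8 + 1/(1 + v**2 - 5*D))
k(n, U) = U + n
(-729 + 431)*k(I(-3, r), -23) = (-729 + 431)*(-23 + (9 + 3**2 - 5*(-3))/(8*(1 + 3**2 - 5*(-3)))) = -298*(-23 + (9 + 9 + 15)/(8*(1 + 9 + 15))) = -298*(-23 + (1/8)*33/25) = -298*(-23 + (1/8)*(1/25)*33) = -298*(-23 + 33/200) = -298*(-4567/200) = 680483/100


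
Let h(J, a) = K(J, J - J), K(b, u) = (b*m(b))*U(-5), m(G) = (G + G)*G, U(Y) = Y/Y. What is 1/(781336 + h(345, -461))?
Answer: 1/82908586 ≈ 1.2061e-8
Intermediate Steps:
U(Y) = 1
m(G) = 2*G**2 (m(G) = (2*G)*G = 2*G**2)
K(b, u) = 2*b**3 (K(b, u) = (b*(2*b**2))*1 = (2*b**3)*1 = 2*b**3)
h(J, a) = 2*J**3
1/(781336 + h(345, -461)) = 1/(781336 + 2*345**3) = 1/(781336 + 2*41063625) = 1/(781336 + 82127250) = 1/82908586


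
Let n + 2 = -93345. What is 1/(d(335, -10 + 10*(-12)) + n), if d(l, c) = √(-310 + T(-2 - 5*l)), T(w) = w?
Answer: -93347/8713664396 - I*√1987/8713664396 ≈ -1.0713e-5 - 5.1156e-9*I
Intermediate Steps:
n = -93347 (n = -2 - 93345 = -93347)
d(l, c) = √(-312 - 5*l) (d(l, c) = √(-310 + (-2 - 5*l)) = √(-312 - 5*l))
1/(d(335, -10 + 10*(-12)) + n) = 1/(√(-312 - 5*335) - 93347) = 1/(√(-312 - 1675) - 93347) = 1/(√(-1987) - 93347) = 1/(I*√1987 - 93347) = 1/(-93347 + I*√1987)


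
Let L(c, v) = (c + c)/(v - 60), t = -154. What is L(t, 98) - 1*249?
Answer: -4885/19 ≈ -257.11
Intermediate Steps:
L(c, v) = 2*c/(-60 + v) (L(c, v) = (2*c)/(-60 + v) = 2*c/(-60 + v))
L(t, 98) - 1*249 = 2*(-154)/(-60 + 98) - 1*249 = 2*(-154)/38 - 249 = 2*(-154)*(1/38) - 249 = -154/19 - 249 = -4885/19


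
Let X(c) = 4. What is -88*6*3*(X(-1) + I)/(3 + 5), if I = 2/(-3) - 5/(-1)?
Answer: -1650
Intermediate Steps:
I = 13/3 (I = 2*(-1/3) - 5*(-1) = -2/3 + 5 = 13/3 ≈ 4.3333)
-88*6*3*(X(-1) + I)/(3 + 5) = -88*6*3*(4 + 13/3)/(3 + 5) = -1584*(25/3)/8 = -1584*(25/3)*(1/8) = -1584*25/24 = -88*75/4 = -1650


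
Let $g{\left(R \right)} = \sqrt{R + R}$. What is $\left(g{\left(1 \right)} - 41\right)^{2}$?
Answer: $\left(41 - \sqrt{2}\right)^{2} \approx 1567.0$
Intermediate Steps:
$g{\left(R \right)} = \sqrt{2} \sqrt{R}$ ($g{\left(R \right)} = \sqrt{2 R} = \sqrt{2} \sqrt{R}$)
$\left(g{\left(1 \right)} - 41\right)^{2} = \left(\sqrt{2} \sqrt{1} - 41\right)^{2} = \left(\sqrt{2} \cdot 1 - 41\right)^{2} = \left(\sqrt{2} - 41\right)^{2} = \left(-41 + \sqrt{2}\right)^{2}$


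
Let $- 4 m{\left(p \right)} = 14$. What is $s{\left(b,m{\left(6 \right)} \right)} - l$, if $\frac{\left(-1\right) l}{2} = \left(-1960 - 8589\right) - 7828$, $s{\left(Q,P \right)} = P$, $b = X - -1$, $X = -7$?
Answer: $- \frac{73515}{2} \approx -36758.0$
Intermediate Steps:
$m{\left(p \right)} = - \frac{7}{2}$ ($m{\left(p \right)} = \left(- \frac{1}{4}\right) 14 = - \frac{7}{2}$)
$b = -6$ ($b = -7 - -1 = -7 + 1 = -6$)
$l = 36754$ ($l = - 2 \left(\left(-1960 - 8589\right) - 7828\right) = - 2 \left(-10549 - 7828\right) = \left(-2\right) \left(-18377\right) = 36754$)
$s{\left(b,m{\left(6 \right)} \right)} - l = - \frac{7}{2} - 36754 = - \frac{73515}{2}$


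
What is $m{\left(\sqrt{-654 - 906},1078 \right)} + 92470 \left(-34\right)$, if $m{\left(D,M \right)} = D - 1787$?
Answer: $-3145767 + 2 i \sqrt{390} \approx -3.1458 \cdot 10^{6} + 39.497 i$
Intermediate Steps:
$m{\left(D,M \right)} = -1787 + D$
$m{\left(\sqrt{-654 - 906},1078 \right)} + 92470 \left(-34\right) = \left(-1787 + \sqrt{-654 - 906}\right) + 92470 \left(-34\right) = \left(-1787 + \sqrt{-1560}\right) - 3143980 = \left(-1787 + 2 i \sqrt{390}\right) - 3143980 = -3145767 + 2 i \sqrt{390}$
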